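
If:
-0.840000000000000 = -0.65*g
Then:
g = 1.29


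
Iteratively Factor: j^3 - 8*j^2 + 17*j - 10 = (j - 5)*(j^2 - 3*j + 2) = (j - 5)*(j - 2)*(j - 1)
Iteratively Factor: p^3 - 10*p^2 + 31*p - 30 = (p - 3)*(p^2 - 7*p + 10) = (p - 5)*(p - 3)*(p - 2)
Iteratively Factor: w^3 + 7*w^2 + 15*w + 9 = (w + 1)*(w^2 + 6*w + 9) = (w + 1)*(w + 3)*(w + 3)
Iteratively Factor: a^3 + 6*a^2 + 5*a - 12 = (a + 3)*(a^2 + 3*a - 4) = (a - 1)*(a + 3)*(a + 4)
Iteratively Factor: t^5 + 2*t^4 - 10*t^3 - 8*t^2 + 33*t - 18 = (t - 1)*(t^4 + 3*t^3 - 7*t^2 - 15*t + 18) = (t - 1)*(t + 3)*(t^3 - 7*t + 6) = (t - 2)*(t - 1)*(t + 3)*(t^2 + 2*t - 3) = (t - 2)*(t - 1)^2*(t + 3)*(t + 3)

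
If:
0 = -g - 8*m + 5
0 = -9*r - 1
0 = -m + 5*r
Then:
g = 85/9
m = -5/9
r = -1/9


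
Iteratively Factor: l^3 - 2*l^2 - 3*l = (l)*(l^2 - 2*l - 3) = l*(l - 3)*(l + 1)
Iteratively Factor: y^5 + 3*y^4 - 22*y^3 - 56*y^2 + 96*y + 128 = (y - 2)*(y^4 + 5*y^3 - 12*y^2 - 80*y - 64) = (y - 2)*(y + 4)*(y^3 + y^2 - 16*y - 16) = (y - 4)*(y - 2)*(y + 4)*(y^2 + 5*y + 4) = (y - 4)*(y - 2)*(y + 4)^2*(y + 1)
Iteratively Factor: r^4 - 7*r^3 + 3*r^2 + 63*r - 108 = (r + 3)*(r^3 - 10*r^2 + 33*r - 36) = (r - 3)*(r + 3)*(r^2 - 7*r + 12) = (r - 3)^2*(r + 3)*(r - 4)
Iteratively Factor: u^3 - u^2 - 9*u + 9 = (u - 3)*(u^2 + 2*u - 3) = (u - 3)*(u + 3)*(u - 1)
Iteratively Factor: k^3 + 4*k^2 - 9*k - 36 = (k - 3)*(k^2 + 7*k + 12) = (k - 3)*(k + 4)*(k + 3)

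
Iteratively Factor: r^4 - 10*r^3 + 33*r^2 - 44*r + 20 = (r - 2)*(r^3 - 8*r^2 + 17*r - 10) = (r - 5)*(r - 2)*(r^2 - 3*r + 2) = (r - 5)*(r - 2)*(r - 1)*(r - 2)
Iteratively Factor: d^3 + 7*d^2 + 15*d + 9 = (d + 3)*(d^2 + 4*d + 3) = (d + 1)*(d + 3)*(d + 3)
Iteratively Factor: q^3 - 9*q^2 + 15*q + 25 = (q + 1)*(q^2 - 10*q + 25) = (q - 5)*(q + 1)*(q - 5)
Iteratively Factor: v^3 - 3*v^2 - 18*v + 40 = (v - 2)*(v^2 - v - 20) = (v - 2)*(v + 4)*(v - 5)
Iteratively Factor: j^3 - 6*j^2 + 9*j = (j)*(j^2 - 6*j + 9) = j*(j - 3)*(j - 3)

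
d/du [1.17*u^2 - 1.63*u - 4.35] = 2.34*u - 1.63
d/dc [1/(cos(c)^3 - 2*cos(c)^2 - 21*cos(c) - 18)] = (3*cos(c)^2 - 4*cos(c) - 21)*sin(c)/((cos(c) - 6)^2*(cos(c) + 1)^2*(cos(c) + 3)^2)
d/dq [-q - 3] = -1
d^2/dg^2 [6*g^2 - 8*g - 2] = 12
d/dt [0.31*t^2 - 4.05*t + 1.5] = 0.62*t - 4.05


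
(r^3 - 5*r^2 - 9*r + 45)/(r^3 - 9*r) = (r - 5)/r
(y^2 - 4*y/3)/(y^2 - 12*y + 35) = y*(3*y - 4)/(3*(y^2 - 12*y + 35))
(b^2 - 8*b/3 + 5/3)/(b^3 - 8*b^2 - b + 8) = (b - 5/3)/(b^2 - 7*b - 8)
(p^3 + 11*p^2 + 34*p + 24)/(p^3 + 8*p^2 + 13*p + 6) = (p + 4)/(p + 1)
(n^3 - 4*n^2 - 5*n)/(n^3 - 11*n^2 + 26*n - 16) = n*(n^2 - 4*n - 5)/(n^3 - 11*n^2 + 26*n - 16)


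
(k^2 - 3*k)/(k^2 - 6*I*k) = (k - 3)/(k - 6*I)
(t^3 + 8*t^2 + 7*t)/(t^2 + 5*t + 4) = t*(t + 7)/(t + 4)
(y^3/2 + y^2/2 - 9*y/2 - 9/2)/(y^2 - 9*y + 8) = (y^3 + y^2 - 9*y - 9)/(2*(y^2 - 9*y + 8))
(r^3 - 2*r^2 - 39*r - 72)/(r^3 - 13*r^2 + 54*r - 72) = (r^3 - 2*r^2 - 39*r - 72)/(r^3 - 13*r^2 + 54*r - 72)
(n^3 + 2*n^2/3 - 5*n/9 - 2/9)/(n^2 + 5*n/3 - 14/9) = (3*n^2 + 4*n + 1)/(3*n + 7)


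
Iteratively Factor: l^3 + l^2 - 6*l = (l + 3)*(l^2 - 2*l) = l*(l + 3)*(l - 2)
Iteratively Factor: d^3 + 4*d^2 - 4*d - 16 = (d + 2)*(d^2 + 2*d - 8) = (d - 2)*(d + 2)*(d + 4)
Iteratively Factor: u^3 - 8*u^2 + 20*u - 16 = (u - 4)*(u^2 - 4*u + 4) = (u - 4)*(u - 2)*(u - 2)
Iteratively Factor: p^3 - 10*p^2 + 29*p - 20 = (p - 5)*(p^2 - 5*p + 4) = (p - 5)*(p - 4)*(p - 1)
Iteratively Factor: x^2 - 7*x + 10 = (x - 5)*(x - 2)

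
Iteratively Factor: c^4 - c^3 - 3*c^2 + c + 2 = (c - 2)*(c^3 + c^2 - c - 1) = (c - 2)*(c + 1)*(c^2 - 1) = (c - 2)*(c - 1)*(c + 1)*(c + 1)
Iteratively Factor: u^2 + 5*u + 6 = (u + 3)*(u + 2)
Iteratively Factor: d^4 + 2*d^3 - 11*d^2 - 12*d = (d - 3)*(d^3 + 5*d^2 + 4*d) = d*(d - 3)*(d^2 + 5*d + 4) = d*(d - 3)*(d + 1)*(d + 4)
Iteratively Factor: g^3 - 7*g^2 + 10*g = (g - 5)*(g^2 - 2*g) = g*(g - 5)*(g - 2)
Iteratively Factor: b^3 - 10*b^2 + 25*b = (b - 5)*(b^2 - 5*b) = b*(b - 5)*(b - 5)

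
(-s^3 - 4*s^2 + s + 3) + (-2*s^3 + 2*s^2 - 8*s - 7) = -3*s^3 - 2*s^2 - 7*s - 4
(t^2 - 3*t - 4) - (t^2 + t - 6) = 2 - 4*t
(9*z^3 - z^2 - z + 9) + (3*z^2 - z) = 9*z^3 + 2*z^2 - 2*z + 9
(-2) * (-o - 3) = 2*o + 6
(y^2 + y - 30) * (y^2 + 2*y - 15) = y^4 + 3*y^3 - 43*y^2 - 75*y + 450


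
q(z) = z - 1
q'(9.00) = 1.00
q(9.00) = 8.00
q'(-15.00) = 1.00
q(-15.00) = -16.00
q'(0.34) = 1.00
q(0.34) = -0.66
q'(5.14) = 1.00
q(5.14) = 4.14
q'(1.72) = 1.00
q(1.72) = 0.72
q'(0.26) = 1.00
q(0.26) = -0.74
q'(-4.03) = 1.00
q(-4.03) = -5.03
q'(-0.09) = 1.00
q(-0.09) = -1.09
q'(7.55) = 1.00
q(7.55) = 6.55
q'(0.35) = 1.00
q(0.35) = -0.65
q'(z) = 1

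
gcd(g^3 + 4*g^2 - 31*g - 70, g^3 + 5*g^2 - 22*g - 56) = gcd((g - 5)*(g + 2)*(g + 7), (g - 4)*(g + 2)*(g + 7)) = g^2 + 9*g + 14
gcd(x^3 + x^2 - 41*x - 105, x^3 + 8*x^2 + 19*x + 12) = x + 3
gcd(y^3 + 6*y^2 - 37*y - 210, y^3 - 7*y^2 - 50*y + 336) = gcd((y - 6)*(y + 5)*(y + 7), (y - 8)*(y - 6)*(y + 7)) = y^2 + y - 42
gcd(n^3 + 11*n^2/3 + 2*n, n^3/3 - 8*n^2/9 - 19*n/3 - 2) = n + 3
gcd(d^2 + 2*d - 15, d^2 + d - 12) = d - 3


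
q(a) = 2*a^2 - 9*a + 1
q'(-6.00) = -33.00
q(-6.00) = 127.00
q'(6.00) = 15.00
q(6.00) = 19.00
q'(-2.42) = -18.68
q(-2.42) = 34.49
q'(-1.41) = -14.64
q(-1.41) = 17.67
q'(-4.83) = -28.32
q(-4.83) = 91.13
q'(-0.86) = -12.44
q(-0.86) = 10.22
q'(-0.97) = -12.88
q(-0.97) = 11.61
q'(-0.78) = -12.12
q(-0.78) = 9.24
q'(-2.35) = -18.40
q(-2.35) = 33.20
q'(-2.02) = -17.08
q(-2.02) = 27.34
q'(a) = 4*a - 9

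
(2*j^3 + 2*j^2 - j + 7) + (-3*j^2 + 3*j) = 2*j^3 - j^2 + 2*j + 7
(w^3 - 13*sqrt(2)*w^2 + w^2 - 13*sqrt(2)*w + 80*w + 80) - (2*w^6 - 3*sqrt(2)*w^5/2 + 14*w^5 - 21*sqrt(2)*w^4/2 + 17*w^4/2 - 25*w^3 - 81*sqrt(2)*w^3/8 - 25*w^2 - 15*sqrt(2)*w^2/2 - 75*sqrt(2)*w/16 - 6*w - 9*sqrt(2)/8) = -2*w^6 - 14*w^5 + 3*sqrt(2)*w^5/2 - 17*w^4/2 + 21*sqrt(2)*w^4/2 + 81*sqrt(2)*w^3/8 + 26*w^3 - 11*sqrt(2)*w^2/2 + 26*w^2 - 133*sqrt(2)*w/16 + 86*w + 9*sqrt(2)/8 + 80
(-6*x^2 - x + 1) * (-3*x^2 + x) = 18*x^4 - 3*x^3 - 4*x^2 + x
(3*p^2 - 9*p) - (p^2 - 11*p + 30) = 2*p^2 + 2*p - 30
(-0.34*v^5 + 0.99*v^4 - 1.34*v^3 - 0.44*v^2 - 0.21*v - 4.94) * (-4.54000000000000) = 1.5436*v^5 - 4.4946*v^4 + 6.0836*v^3 + 1.9976*v^2 + 0.9534*v + 22.4276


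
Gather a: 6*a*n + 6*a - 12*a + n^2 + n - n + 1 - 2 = a*(6*n - 6) + n^2 - 1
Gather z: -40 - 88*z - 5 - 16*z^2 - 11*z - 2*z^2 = -18*z^2 - 99*z - 45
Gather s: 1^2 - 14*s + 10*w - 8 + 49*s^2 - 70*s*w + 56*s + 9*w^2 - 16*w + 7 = 49*s^2 + s*(42 - 70*w) + 9*w^2 - 6*w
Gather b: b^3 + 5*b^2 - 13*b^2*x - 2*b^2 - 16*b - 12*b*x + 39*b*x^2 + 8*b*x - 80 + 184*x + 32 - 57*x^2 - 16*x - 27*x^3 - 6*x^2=b^3 + b^2*(3 - 13*x) + b*(39*x^2 - 4*x - 16) - 27*x^3 - 63*x^2 + 168*x - 48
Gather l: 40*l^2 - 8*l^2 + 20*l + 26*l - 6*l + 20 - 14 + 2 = 32*l^2 + 40*l + 8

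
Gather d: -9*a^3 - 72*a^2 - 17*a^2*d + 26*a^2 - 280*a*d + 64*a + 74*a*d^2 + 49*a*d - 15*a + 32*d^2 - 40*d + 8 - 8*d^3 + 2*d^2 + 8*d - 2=-9*a^3 - 46*a^2 + 49*a - 8*d^3 + d^2*(74*a + 34) + d*(-17*a^2 - 231*a - 32) + 6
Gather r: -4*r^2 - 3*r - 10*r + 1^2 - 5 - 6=-4*r^2 - 13*r - 10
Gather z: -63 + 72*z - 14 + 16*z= 88*z - 77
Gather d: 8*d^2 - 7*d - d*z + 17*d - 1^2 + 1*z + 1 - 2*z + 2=8*d^2 + d*(10 - z) - z + 2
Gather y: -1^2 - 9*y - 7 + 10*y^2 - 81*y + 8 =10*y^2 - 90*y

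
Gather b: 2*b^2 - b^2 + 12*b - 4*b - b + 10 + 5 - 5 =b^2 + 7*b + 10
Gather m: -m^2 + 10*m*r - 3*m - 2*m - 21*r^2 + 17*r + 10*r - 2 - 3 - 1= -m^2 + m*(10*r - 5) - 21*r^2 + 27*r - 6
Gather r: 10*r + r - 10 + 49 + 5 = 11*r + 44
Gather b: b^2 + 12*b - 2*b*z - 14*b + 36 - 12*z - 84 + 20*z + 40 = b^2 + b*(-2*z - 2) + 8*z - 8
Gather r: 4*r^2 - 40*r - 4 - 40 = 4*r^2 - 40*r - 44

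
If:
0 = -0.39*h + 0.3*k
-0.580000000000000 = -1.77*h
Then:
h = 0.33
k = 0.43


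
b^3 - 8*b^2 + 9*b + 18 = (b - 6)*(b - 3)*(b + 1)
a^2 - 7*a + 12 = (a - 4)*(a - 3)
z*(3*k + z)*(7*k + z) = 21*k^2*z + 10*k*z^2 + z^3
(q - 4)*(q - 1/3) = q^2 - 13*q/3 + 4/3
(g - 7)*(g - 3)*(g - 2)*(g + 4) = g^4 - 8*g^3 - 7*g^2 + 122*g - 168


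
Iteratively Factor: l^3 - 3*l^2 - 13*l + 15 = (l + 3)*(l^2 - 6*l + 5) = (l - 5)*(l + 3)*(l - 1)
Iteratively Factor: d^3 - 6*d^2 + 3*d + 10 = (d - 5)*(d^2 - d - 2) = (d - 5)*(d - 2)*(d + 1)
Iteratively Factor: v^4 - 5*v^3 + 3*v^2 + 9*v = (v - 3)*(v^3 - 2*v^2 - 3*v) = (v - 3)^2*(v^2 + v) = (v - 3)^2*(v + 1)*(v)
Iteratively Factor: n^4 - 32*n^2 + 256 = (n - 4)*(n^3 + 4*n^2 - 16*n - 64) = (n - 4)^2*(n^2 + 8*n + 16) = (n - 4)^2*(n + 4)*(n + 4)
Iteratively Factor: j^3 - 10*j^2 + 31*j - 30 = (j - 2)*(j^2 - 8*j + 15) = (j - 5)*(j - 2)*(j - 3)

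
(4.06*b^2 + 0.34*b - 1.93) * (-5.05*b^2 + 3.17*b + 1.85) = -20.503*b^4 + 11.1532*b^3 + 18.3353*b^2 - 5.4891*b - 3.5705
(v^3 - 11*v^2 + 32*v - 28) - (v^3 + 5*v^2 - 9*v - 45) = -16*v^2 + 41*v + 17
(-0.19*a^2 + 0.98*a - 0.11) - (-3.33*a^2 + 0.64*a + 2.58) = 3.14*a^2 + 0.34*a - 2.69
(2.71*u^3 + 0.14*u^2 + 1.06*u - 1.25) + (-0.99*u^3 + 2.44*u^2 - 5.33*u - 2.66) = 1.72*u^3 + 2.58*u^2 - 4.27*u - 3.91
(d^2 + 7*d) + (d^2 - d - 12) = 2*d^2 + 6*d - 12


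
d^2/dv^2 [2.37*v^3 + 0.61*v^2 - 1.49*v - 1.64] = 14.22*v + 1.22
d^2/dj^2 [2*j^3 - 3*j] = 12*j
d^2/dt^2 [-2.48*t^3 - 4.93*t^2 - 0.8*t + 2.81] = -14.88*t - 9.86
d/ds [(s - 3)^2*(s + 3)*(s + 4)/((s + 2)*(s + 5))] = 2*(s^5 + 11*s^4 + 27*s^3 - 54*s^2 - 318*s - 423)/(s^4 + 14*s^3 + 69*s^2 + 140*s + 100)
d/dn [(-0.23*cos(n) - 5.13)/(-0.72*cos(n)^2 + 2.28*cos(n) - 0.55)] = (0.1656*cos(n)^2 + 7.3872*cos(n) - 11.8229)*sin(n)/(0.5184*cos(n)^4 - 3.2832*cos(n)^3 + 5.9904*cos(n)^2 - 2.508*cos(n) + 0.3025)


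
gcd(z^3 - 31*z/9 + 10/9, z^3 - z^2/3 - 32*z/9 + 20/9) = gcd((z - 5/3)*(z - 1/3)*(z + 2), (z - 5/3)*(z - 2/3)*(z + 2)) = z^2 + z/3 - 10/3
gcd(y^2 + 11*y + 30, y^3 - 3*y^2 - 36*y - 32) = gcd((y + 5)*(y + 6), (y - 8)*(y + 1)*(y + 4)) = 1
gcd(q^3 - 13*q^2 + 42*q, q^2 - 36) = q - 6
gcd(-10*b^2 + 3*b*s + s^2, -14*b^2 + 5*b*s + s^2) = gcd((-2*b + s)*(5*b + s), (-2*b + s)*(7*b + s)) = -2*b + s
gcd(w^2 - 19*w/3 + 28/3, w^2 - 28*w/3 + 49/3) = w - 7/3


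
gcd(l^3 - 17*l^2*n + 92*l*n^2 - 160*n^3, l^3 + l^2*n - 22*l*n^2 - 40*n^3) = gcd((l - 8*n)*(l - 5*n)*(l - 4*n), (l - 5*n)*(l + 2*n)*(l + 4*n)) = l - 5*n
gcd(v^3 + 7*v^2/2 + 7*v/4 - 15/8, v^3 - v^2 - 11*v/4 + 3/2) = v^2 + v - 3/4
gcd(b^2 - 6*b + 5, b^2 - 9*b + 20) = b - 5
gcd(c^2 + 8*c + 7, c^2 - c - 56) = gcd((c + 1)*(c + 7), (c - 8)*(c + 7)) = c + 7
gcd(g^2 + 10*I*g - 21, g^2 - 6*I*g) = 1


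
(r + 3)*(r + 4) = r^2 + 7*r + 12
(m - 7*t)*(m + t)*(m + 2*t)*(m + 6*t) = m^4 + 2*m^3*t - 43*m^2*t^2 - 128*m*t^3 - 84*t^4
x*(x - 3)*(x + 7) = x^3 + 4*x^2 - 21*x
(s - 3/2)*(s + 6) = s^2 + 9*s/2 - 9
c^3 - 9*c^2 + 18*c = c*(c - 6)*(c - 3)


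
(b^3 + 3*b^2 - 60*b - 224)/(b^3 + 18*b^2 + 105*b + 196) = (b - 8)/(b + 7)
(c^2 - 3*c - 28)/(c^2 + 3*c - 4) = (c - 7)/(c - 1)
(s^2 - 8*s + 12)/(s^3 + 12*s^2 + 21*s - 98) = (s - 6)/(s^2 + 14*s + 49)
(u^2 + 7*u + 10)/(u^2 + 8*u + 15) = (u + 2)/(u + 3)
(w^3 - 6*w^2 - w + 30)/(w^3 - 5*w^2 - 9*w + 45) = (w + 2)/(w + 3)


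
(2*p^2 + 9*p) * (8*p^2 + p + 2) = 16*p^4 + 74*p^3 + 13*p^2 + 18*p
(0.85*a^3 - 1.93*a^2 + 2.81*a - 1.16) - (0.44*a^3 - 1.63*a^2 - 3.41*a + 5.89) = 0.41*a^3 - 0.3*a^2 + 6.22*a - 7.05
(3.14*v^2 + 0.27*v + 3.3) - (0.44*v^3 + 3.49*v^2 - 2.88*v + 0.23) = -0.44*v^3 - 0.35*v^2 + 3.15*v + 3.07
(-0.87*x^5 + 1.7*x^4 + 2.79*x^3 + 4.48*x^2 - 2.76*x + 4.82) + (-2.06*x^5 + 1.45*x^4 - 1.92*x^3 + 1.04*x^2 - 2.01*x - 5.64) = -2.93*x^5 + 3.15*x^4 + 0.87*x^3 + 5.52*x^2 - 4.77*x - 0.819999999999999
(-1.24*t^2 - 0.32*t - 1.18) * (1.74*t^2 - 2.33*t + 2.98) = -2.1576*t^4 + 2.3324*t^3 - 5.0028*t^2 + 1.7958*t - 3.5164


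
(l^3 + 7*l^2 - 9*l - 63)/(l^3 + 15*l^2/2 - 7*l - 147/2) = 2*(l + 3)/(2*l + 7)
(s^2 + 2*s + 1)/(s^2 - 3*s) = (s^2 + 2*s + 1)/(s*(s - 3))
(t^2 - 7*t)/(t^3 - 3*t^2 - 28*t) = 1/(t + 4)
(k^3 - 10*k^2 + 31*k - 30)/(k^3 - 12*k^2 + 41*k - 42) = (k - 5)/(k - 7)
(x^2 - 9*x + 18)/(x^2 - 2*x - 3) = (x - 6)/(x + 1)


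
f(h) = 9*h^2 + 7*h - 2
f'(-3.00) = -47.00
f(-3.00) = 58.00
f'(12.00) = 223.00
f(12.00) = 1378.00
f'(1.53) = 34.54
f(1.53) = 29.78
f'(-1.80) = -25.40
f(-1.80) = 14.56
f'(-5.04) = -83.72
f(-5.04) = 191.33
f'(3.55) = 70.90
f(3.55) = 136.27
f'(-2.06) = -30.08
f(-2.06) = 21.77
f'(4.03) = 79.54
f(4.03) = 172.38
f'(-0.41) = -0.38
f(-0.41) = -3.36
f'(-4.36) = -71.48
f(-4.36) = 138.57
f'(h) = 18*h + 7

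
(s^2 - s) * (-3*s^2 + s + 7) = -3*s^4 + 4*s^3 + 6*s^2 - 7*s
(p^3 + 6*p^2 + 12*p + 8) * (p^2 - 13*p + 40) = p^5 - 7*p^4 - 26*p^3 + 92*p^2 + 376*p + 320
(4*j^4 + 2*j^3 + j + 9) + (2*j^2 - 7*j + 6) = 4*j^4 + 2*j^3 + 2*j^2 - 6*j + 15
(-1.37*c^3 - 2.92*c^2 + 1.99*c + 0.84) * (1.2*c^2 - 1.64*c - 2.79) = -1.644*c^5 - 1.2572*c^4 + 10.9991*c^3 + 5.8912*c^2 - 6.9297*c - 2.3436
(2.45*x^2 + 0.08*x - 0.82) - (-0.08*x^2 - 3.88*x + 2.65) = 2.53*x^2 + 3.96*x - 3.47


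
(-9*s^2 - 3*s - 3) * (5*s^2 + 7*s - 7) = -45*s^4 - 78*s^3 + 27*s^2 + 21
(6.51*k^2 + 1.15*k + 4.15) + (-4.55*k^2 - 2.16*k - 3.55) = 1.96*k^2 - 1.01*k + 0.600000000000001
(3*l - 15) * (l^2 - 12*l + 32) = 3*l^3 - 51*l^2 + 276*l - 480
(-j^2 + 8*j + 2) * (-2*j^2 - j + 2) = 2*j^4 - 15*j^3 - 14*j^2 + 14*j + 4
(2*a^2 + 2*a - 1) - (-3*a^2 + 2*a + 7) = 5*a^2 - 8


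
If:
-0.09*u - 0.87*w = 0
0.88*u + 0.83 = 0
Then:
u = -0.94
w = 0.10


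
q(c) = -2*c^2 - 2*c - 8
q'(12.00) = -50.00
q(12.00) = -320.00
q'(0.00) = -2.00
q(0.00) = -8.00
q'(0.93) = -5.72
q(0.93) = -11.59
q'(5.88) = -25.52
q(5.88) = -88.91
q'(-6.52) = 24.08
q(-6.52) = -79.98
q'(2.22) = -10.88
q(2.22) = -22.30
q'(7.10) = -30.40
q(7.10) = -123.02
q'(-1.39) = 3.56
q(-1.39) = -9.08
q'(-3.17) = 10.68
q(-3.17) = -21.76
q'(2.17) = -10.68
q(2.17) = -21.76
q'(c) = -4*c - 2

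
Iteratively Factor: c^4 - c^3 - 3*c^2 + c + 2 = (c + 1)*(c^3 - 2*c^2 - c + 2) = (c - 1)*(c + 1)*(c^2 - c - 2) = (c - 1)*(c + 1)^2*(c - 2)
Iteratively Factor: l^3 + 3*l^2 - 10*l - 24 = (l - 3)*(l^2 + 6*l + 8) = (l - 3)*(l + 4)*(l + 2)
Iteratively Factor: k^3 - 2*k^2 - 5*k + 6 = (k + 2)*(k^2 - 4*k + 3) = (k - 3)*(k + 2)*(k - 1)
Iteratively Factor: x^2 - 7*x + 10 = (x - 2)*(x - 5)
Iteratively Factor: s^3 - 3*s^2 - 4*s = (s + 1)*(s^2 - 4*s) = (s - 4)*(s + 1)*(s)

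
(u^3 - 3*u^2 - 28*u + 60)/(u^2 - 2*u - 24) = (u^2 + 3*u - 10)/(u + 4)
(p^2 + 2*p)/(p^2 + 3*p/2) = 2*(p + 2)/(2*p + 3)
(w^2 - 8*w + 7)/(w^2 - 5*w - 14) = (w - 1)/(w + 2)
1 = 1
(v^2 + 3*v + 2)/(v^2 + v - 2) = (v + 1)/(v - 1)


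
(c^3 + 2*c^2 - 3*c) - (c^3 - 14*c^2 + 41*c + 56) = 16*c^2 - 44*c - 56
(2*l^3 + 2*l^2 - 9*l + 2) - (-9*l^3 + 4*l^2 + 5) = 11*l^3 - 2*l^2 - 9*l - 3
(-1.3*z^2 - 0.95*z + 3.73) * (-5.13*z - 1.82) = 6.669*z^3 + 7.2395*z^2 - 17.4059*z - 6.7886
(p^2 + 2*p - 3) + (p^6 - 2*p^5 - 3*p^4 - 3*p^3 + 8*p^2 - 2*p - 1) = p^6 - 2*p^5 - 3*p^4 - 3*p^3 + 9*p^2 - 4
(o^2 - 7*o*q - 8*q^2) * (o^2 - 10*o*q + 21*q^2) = o^4 - 17*o^3*q + 83*o^2*q^2 - 67*o*q^3 - 168*q^4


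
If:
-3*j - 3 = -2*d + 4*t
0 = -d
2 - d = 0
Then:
No Solution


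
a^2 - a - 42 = (a - 7)*(a + 6)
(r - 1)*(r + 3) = r^2 + 2*r - 3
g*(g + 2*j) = g^2 + 2*g*j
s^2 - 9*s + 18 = (s - 6)*(s - 3)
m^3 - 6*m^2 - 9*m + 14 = (m - 7)*(m - 1)*(m + 2)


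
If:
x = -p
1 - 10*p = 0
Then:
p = 1/10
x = -1/10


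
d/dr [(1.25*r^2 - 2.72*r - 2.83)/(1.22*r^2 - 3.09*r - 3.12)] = (-0.5441*r^2 - 0.894800000000001*r - 0.258299999999998)/(1.4884*r^4 - 7.5396*r^3 + 1.9353*r^2 + 19.2816*r + 9.7344)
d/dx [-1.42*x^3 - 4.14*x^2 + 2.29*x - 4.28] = -4.26*x^2 - 8.28*x + 2.29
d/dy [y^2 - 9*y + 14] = 2*y - 9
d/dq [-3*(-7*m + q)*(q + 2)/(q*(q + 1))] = 3*(-7*m*q^2 - 28*m*q - 14*m + q^2)/(q^2*(q^2 + 2*q + 1))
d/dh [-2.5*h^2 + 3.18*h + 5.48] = 3.18 - 5.0*h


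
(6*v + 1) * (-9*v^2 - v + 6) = -54*v^3 - 15*v^2 + 35*v + 6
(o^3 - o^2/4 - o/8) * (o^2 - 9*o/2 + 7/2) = o^5 - 19*o^4/4 + 9*o^3/2 - 5*o^2/16 - 7*o/16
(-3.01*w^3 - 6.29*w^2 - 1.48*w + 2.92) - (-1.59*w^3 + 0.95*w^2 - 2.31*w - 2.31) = -1.42*w^3 - 7.24*w^2 + 0.83*w + 5.23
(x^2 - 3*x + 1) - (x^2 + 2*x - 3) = 4 - 5*x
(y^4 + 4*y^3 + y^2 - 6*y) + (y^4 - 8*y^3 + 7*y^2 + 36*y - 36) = 2*y^4 - 4*y^3 + 8*y^2 + 30*y - 36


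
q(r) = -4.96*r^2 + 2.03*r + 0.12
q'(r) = 2.03 - 9.92*r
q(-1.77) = -19.01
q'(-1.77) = 19.59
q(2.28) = -21.04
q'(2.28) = -20.59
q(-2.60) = -38.69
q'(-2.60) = 27.82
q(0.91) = -2.14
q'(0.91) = -7.00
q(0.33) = 0.25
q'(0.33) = -1.24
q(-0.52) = -2.28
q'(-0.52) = 7.19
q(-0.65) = -3.30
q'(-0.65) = 8.48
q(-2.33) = -31.54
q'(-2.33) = 25.14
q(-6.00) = -190.62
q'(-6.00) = 61.55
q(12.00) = -689.76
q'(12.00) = -117.01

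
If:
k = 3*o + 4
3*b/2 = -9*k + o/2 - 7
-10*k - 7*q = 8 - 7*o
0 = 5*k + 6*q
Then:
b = 5006/99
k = -104/11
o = -148/33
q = 260/33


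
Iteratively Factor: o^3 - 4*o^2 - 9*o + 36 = (o - 3)*(o^2 - o - 12) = (o - 3)*(o + 3)*(o - 4)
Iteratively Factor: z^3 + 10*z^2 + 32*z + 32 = (z + 4)*(z^2 + 6*z + 8) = (z + 4)^2*(z + 2)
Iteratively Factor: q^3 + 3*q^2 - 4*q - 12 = (q + 2)*(q^2 + q - 6) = (q + 2)*(q + 3)*(q - 2)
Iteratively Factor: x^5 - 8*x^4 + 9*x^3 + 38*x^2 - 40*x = (x - 4)*(x^4 - 4*x^3 - 7*x^2 + 10*x) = (x - 4)*(x + 2)*(x^3 - 6*x^2 + 5*x) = (x - 4)*(x - 1)*(x + 2)*(x^2 - 5*x) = (x - 5)*(x - 4)*(x - 1)*(x + 2)*(x)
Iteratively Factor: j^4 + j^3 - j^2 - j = (j + 1)*(j^3 - j) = (j - 1)*(j + 1)*(j^2 + j) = j*(j - 1)*(j + 1)*(j + 1)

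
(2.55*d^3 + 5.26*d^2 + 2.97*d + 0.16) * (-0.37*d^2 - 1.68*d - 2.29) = -0.9435*d^5 - 6.2302*d^4 - 15.7752*d^3 - 17.0942*d^2 - 7.0701*d - 0.3664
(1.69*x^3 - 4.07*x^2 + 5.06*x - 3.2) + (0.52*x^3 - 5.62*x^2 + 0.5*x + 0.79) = 2.21*x^3 - 9.69*x^2 + 5.56*x - 2.41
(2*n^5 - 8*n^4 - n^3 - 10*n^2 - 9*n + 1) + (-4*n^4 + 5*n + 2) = 2*n^5 - 12*n^4 - n^3 - 10*n^2 - 4*n + 3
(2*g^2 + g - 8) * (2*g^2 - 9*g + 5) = 4*g^4 - 16*g^3 - 15*g^2 + 77*g - 40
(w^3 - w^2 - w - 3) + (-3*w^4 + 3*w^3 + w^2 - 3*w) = -3*w^4 + 4*w^3 - 4*w - 3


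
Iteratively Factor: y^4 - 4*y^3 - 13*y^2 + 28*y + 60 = (y - 5)*(y^3 + y^2 - 8*y - 12) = (y - 5)*(y + 2)*(y^2 - y - 6) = (y - 5)*(y + 2)^2*(y - 3)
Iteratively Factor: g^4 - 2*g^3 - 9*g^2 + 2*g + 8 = (g - 1)*(g^3 - g^2 - 10*g - 8) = (g - 4)*(g - 1)*(g^2 + 3*g + 2) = (g - 4)*(g - 1)*(g + 1)*(g + 2)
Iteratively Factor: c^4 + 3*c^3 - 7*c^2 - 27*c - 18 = (c - 3)*(c^3 + 6*c^2 + 11*c + 6) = (c - 3)*(c + 3)*(c^2 + 3*c + 2) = (c - 3)*(c + 2)*(c + 3)*(c + 1)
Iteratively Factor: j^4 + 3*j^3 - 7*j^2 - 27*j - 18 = (j + 2)*(j^3 + j^2 - 9*j - 9) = (j + 2)*(j + 3)*(j^2 - 2*j - 3) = (j - 3)*(j + 2)*(j + 3)*(j + 1)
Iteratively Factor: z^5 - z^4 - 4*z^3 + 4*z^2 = (z)*(z^4 - z^3 - 4*z^2 + 4*z) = z^2*(z^3 - z^2 - 4*z + 4) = z^2*(z + 2)*(z^2 - 3*z + 2) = z^2*(z - 1)*(z + 2)*(z - 2)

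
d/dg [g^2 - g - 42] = 2*g - 1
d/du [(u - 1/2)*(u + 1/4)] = 2*u - 1/4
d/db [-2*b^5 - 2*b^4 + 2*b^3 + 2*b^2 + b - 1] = -10*b^4 - 8*b^3 + 6*b^2 + 4*b + 1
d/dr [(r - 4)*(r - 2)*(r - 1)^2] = 4*r^3 - 24*r^2 + 42*r - 22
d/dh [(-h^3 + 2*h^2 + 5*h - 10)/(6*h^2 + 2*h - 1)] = (-6*h^4 - 4*h^3 - 23*h^2 + 116*h + 15)/(36*h^4 + 24*h^3 - 8*h^2 - 4*h + 1)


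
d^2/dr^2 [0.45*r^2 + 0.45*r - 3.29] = 0.900000000000000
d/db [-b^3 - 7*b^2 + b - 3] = -3*b^2 - 14*b + 1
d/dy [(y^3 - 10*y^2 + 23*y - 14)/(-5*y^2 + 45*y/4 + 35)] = 8*(-2*y^4 + 9*y^3 + 43*y^2 - 336*y + 385)/(5*(16*y^4 - 72*y^3 - 143*y^2 + 504*y + 784))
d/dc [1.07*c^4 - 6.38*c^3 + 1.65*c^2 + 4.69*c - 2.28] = 4.28*c^3 - 19.14*c^2 + 3.3*c + 4.69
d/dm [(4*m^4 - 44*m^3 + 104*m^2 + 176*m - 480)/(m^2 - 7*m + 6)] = 8*(m^3 - 4*m^2 + 5*m - 8)/(m^2 - 2*m + 1)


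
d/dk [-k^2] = -2*k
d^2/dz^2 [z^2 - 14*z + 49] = 2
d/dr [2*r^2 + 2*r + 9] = 4*r + 2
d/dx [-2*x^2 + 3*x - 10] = 3 - 4*x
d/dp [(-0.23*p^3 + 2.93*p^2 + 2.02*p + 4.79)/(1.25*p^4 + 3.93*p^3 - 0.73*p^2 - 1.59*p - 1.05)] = (0.2875*p^6 - 7.325*p^5 - 18.922*p^4 - 39.0958*p^3 - 58.9337*p^2 + 0.840400000000001*p + 5.4951)/(1.5625*p^8 + 9.825*p^7 + 13.6199*p^6 - 9.7128*p^5 - 14.5895*p^4 - 5.9316*p^3 + 4.0611*p^2 + 3.339*p + 1.1025)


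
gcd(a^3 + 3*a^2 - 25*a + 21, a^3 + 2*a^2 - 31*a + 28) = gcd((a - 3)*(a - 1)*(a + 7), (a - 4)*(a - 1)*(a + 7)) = a^2 + 6*a - 7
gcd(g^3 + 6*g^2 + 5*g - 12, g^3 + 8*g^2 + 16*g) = g + 4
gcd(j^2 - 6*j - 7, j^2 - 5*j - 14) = j - 7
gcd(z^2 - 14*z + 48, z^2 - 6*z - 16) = z - 8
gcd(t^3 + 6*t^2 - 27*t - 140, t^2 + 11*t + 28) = t^2 + 11*t + 28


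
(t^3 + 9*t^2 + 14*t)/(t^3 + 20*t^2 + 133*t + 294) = t*(t + 2)/(t^2 + 13*t + 42)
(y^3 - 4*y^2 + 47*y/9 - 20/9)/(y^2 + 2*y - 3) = (y^2 - 3*y + 20/9)/(y + 3)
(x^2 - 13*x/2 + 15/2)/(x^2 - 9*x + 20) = (x - 3/2)/(x - 4)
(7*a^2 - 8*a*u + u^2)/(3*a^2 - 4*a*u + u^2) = (-7*a + u)/(-3*a + u)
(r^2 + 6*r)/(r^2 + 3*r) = (r + 6)/(r + 3)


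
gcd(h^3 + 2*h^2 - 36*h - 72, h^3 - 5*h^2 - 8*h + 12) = h^2 - 4*h - 12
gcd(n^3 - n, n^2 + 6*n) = n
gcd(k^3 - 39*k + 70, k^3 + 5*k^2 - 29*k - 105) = k^2 + 2*k - 35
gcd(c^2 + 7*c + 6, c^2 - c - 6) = 1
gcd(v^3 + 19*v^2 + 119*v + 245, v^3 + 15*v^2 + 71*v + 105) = v^2 + 12*v + 35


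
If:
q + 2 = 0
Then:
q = -2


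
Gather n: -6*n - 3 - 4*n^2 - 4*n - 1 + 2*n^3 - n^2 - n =2*n^3 - 5*n^2 - 11*n - 4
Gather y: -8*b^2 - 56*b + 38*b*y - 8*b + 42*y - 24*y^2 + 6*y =-8*b^2 - 64*b - 24*y^2 + y*(38*b + 48)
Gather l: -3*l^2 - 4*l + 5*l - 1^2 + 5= -3*l^2 + l + 4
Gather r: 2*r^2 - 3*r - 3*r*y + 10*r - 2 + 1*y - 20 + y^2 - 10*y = 2*r^2 + r*(7 - 3*y) + y^2 - 9*y - 22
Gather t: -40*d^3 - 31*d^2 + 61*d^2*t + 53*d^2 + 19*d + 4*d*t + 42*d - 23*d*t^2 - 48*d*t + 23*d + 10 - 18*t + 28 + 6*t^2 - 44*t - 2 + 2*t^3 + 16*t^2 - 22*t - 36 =-40*d^3 + 22*d^2 + 84*d + 2*t^3 + t^2*(22 - 23*d) + t*(61*d^2 - 44*d - 84)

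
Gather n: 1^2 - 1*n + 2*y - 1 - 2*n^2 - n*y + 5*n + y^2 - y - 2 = -2*n^2 + n*(4 - y) + y^2 + y - 2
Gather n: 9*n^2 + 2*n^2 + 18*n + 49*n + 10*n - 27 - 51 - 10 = 11*n^2 + 77*n - 88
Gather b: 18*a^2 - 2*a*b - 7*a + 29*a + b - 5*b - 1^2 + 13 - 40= 18*a^2 + 22*a + b*(-2*a - 4) - 28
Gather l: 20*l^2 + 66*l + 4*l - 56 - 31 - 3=20*l^2 + 70*l - 90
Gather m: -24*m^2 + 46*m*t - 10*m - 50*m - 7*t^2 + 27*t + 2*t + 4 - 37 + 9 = -24*m^2 + m*(46*t - 60) - 7*t^2 + 29*t - 24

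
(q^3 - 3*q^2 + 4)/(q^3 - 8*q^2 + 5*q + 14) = (q - 2)/(q - 7)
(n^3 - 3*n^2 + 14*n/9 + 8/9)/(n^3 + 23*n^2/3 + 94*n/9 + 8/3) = (3*n^2 - 10*n + 8)/(3*n^2 + 22*n + 24)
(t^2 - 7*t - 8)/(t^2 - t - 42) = (-t^2 + 7*t + 8)/(-t^2 + t + 42)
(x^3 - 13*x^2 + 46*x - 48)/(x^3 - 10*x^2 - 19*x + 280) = (x^2 - 5*x + 6)/(x^2 - 2*x - 35)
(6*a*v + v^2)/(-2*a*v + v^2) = (6*a + v)/(-2*a + v)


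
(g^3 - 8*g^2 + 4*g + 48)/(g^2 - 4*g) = g - 4 - 12/g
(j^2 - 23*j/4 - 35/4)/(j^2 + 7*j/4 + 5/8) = 2*(j - 7)/(2*j + 1)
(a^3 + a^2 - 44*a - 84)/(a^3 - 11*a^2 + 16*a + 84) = (a + 6)/(a - 6)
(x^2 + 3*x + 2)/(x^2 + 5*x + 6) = (x + 1)/(x + 3)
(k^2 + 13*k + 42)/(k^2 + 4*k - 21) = (k + 6)/(k - 3)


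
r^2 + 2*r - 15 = (r - 3)*(r + 5)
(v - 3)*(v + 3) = v^2 - 9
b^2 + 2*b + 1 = (b + 1)^2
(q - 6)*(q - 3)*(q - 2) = q^3 - 11*q^2 + 36*q - 36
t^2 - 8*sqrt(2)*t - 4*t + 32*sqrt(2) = (t - 4)*(t - 8*sqrt(2))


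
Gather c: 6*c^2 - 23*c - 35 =6*c^2 - 23*c - 35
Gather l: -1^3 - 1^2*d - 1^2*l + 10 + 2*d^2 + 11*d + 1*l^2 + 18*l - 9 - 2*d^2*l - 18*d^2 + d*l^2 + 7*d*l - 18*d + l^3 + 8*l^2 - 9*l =-16*d^2 - 8*d + l^3 + l^2*(d + 9) + l*(-2*d^2 + 7*d + 8)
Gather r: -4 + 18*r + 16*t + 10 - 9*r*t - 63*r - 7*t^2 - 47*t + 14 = r*(-9*t - 45) - 7*t^2 - 31*t + 20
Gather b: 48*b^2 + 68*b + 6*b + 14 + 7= 48*b^2 + 74*b + 21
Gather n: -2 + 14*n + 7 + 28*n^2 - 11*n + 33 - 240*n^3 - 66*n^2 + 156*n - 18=-240*n^3 - 38*n^2 + 159*n + 20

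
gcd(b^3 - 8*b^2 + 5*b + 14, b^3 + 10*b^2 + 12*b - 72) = b - 2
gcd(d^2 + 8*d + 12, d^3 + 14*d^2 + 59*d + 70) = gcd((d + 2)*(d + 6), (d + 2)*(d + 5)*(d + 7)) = d + 2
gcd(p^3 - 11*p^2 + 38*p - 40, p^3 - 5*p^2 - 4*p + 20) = p^2 - 7*p + 10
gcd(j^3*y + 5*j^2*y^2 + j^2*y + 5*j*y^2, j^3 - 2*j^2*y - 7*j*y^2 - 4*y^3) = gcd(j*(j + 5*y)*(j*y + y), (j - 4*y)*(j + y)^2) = 1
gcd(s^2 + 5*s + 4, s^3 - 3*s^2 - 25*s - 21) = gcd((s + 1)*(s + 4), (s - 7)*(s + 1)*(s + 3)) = s + 1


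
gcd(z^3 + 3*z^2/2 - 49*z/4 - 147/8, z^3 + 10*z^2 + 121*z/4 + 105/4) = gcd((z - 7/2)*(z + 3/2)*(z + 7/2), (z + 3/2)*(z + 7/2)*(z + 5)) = z^2 + 5*z + 21/4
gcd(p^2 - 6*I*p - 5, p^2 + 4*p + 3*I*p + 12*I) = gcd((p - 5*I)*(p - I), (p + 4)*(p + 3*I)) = 1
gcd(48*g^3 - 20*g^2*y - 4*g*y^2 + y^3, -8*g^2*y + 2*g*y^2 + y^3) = -8*g^2 + 2*g*y + y^2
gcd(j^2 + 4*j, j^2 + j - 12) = j + 4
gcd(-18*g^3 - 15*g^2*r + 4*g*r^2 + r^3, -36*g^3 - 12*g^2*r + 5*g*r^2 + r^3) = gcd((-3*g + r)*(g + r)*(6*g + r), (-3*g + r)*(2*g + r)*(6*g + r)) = -18*g^2 + 3*g*r + r^2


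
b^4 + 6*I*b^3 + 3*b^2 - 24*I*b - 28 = (b - 2)*(b + 2)*(b - I)*(b + 7*I)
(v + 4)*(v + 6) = v^2 + 10*v + 24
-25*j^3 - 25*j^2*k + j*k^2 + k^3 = (-5*j + k)*(j + k)*(5*j + k)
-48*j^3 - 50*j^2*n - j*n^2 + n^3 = (-8*j + n)*(j + n)*(6*j + n)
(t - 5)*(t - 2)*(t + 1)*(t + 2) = t^4 - 4*t^3 - 9*t^2 + 16*t + 20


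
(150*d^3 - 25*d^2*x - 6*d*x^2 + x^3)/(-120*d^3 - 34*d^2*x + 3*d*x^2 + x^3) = (-5*d + x)/(4*d + x)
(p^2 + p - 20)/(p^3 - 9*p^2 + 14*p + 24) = (p + 5)/(p^2 - 5*p - 6)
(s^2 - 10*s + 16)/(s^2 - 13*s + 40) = (s - 2)/(s - 5)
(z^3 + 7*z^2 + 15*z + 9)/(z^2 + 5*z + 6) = (z^2 + 4*z + 3)/(z + 2)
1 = 1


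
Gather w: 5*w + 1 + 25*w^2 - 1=25*w^2 + 5*w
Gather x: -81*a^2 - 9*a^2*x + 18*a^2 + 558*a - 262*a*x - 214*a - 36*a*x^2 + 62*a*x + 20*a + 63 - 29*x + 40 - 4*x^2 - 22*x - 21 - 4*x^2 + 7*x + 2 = -63*a^2 + 364*a + x^2*(-36*a - 8) + x*(-9*a^2 - 200*a - 44) + 84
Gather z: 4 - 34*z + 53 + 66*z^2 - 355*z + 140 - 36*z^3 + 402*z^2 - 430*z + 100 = -36*z^3 + 468*z^2 - 819*z + 297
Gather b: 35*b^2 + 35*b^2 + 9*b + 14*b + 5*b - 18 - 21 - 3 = 70*b^2 + 28*b - 42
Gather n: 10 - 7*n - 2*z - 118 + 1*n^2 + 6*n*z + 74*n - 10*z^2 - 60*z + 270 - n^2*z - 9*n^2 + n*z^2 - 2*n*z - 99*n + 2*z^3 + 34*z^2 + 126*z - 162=n^2*(-z - 8) + n*(z^2 + 4*z - 32) + 2*z^3 + 24*z^2 + 64*z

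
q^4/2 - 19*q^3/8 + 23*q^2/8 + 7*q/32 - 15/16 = (q/2 + 1/4)*(q - 5/2)*(q - 2)*(q - 3/4)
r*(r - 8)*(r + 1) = r^3 - 7*r^2 - 8*r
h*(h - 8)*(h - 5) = h^3 - 13*h^2 + 40*h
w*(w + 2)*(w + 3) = w^3 + 5*w^2 + 6*w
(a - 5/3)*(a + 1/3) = a^2 - 4*a/3 - 5/9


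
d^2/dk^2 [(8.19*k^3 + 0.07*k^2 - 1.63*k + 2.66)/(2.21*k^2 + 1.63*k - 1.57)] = (2.8421709430404e-14*k^4 + 83.92722*k^3 - 46.346664*k^2 + 144.684228*k + 24.595932)/(10.793861*k^6 + 23.883249*k^5 - 5.38886400000001*k^4 - 29.602919*k^3 + 3.828288*k^2 + 12.053361*k - 3.869893)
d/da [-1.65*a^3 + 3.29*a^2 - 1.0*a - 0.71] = -4.95*a^2 + 6.58*a - 1.0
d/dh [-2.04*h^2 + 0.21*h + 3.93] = 0.21 - 4.08*h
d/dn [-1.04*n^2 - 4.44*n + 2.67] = -2.08*n - 4.44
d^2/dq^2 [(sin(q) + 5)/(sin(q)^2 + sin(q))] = (-sin(q) - 18 + 5/sin(q) + 20/sin(q)^2 + 10/sin(q)^3)/(sin(q) + 1)^2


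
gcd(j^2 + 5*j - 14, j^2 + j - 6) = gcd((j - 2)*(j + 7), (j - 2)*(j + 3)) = j - 2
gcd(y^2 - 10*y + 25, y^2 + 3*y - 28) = 1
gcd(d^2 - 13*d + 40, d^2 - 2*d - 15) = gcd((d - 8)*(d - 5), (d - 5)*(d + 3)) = d - 5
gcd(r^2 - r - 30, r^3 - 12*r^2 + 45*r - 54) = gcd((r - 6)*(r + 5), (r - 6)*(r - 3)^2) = r - 6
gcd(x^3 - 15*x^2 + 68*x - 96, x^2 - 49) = 1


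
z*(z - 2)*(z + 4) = z^3 + 2*z^2 - 8*z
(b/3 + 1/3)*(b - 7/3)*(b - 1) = b^3/3 - 7*b^2/9 - b/3 + 7/9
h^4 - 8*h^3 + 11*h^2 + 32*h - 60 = (h - 5)*(h - 3)*(h - 2)*(h + 2)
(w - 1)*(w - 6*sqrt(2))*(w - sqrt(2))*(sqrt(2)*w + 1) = sqrt(2)*w^4 - 13*w^3 - sqrt(2)*w^3 + 5*sqrt(2)*w^2 + 13*w^2 - 5*sqrt(2)*w + 12*w - 12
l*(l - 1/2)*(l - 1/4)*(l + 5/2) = l^4 + 7*l^3/4 - 7*l^2/4 + 5*l/16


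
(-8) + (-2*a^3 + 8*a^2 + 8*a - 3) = -2*a^3 + 8*a^2 + 8*a - 11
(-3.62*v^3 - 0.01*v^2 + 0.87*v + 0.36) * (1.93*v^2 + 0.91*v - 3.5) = -6.9866*v^5 - 3.3135*v^4 + 14.34*v^3 + 1.5215*v^2 - 2.7174*v - 1.26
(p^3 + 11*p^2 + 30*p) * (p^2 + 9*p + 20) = p^5 + 20*p^4 + 149*p^3 + 490*p^2 + 600*p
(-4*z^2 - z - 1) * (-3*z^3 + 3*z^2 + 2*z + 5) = 12*z^5 - 9*z^4 - 8*z^3 - 25*z^2 - 7*z - 5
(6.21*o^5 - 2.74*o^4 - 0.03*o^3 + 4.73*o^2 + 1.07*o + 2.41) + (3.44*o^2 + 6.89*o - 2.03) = 6.21*o^5 - 2.74*o^4 - 0.03*o^3 + 8.17*o^2 + 7.96*o + 0.38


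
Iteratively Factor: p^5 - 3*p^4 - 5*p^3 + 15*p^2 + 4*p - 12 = (p + 2)*(p^4 - 5*p^3 + 5*p^2 + 5*p - 6) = (p - 2)*(p + 2)*(p^3 - 3*p^2 - p + 3) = (p - 3)*(p - 2)*(p + 2)*(p^2 - 1) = (p - 3)*(p - 2)*(p - 1)*(p + 2)*(p + 1)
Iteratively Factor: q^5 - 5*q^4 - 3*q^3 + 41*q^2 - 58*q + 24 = (q - 1)*(q^4 - 4*q^3 - 7*q^2 + 34*q - 24) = (q - 2)*(q - 1)*(q^3 - 2*q^2 - 11*q + 12) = (q - 4)*(q - 2)*(q - 1)*(q^2 + 2*q - 3) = (q - 4)*(q - 2)*(q - 1)*(q + 3)*(q - 1)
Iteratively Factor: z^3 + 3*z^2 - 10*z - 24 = (z - 3)*(z^2 + 6*z + 8) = (z - 3)*(z + 2)*(z + 4)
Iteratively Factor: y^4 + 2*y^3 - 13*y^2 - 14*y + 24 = (y - 1)*(y^3 + 3*y^2 - 10*y - 24) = (y - 1)*(y + 4)*(y^2 - y - 6) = (y - 1)*(y + 2)*(y + 4)*(y - 3)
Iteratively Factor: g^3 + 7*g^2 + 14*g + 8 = (g + 2)*(g^2 + 5*g + 4) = (g + 1)*(g + 2)*(g + 4)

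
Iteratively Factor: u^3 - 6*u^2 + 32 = (u - 4)*(u^2 - 2*u - 8) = (u - 4)^2*(u + 2)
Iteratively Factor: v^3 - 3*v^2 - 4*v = (v)*(v^2 - 3*v - 4) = v*(v + 1)*(v - 4)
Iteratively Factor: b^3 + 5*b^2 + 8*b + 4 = (b + 2)*(b^2 + 3*b + 2) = (b + 2)^2*(b + 1)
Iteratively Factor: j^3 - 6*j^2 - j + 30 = (j + 2)*(j^2 - 8*j + 15) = (j - 5)*(j + 2)*(j - 3)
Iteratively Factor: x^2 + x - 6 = (x - 2)*(x + 3)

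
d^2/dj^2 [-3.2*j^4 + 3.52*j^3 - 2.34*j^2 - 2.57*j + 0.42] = -38.4*j^2 + 21.12*j - 4.68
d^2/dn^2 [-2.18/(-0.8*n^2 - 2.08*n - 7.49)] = (-2.7904*n^2 - 7.25504*n + 2.18*(1.6*n + 2.08)*(3.2*n + 4.16) - 26.12512)/(0.8*n^2 + 2.08*n + 7.49)^3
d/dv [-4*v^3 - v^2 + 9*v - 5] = -12*v^2 - 2*v + 9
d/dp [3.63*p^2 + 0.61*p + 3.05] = 7.26*p + 0.61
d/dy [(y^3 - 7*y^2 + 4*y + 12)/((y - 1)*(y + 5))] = (y^4 + 8*y^3 - 47*y^2 + 46*y - 68)/(y^4 + 8*y^3 + 6*y^2 - 40*y + 25)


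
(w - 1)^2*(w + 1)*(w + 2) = w^4 + w^3 - 3*w^2 - w + 2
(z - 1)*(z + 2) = z^2 + z - 2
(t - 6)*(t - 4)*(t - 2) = t^3 - 12*t^2 + 44*t - 48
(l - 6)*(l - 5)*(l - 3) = l^3 - 14*l^2 + 63*l - 90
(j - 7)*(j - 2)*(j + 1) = j^3 - 8*j^2 + 5*j + 14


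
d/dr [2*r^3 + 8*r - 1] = 6*r^2 + 8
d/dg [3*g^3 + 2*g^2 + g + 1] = 9*g^2 + 4*g + 1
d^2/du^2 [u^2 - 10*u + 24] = 2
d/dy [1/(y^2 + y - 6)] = (-2*y - 1)/(y^2 + y - 6)^2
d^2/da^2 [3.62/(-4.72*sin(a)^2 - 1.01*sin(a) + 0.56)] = (322.591232*sin(a)^4 + 51.771792*sin(a)^3 - 441.92055*sin(a)^2 - 101.496112*sin(a) - 26.522292)/(4.72*sin(a)^2 + 1.01*sin(a) - 0.56)^3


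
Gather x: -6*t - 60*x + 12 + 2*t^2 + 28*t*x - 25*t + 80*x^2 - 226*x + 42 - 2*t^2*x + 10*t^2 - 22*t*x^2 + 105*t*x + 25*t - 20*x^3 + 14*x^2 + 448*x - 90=12*t^2 - 6*t - 20*x^3 + x^2*(94 - 22*t) + x*(-2*t^2 + 133*t + 162) - 36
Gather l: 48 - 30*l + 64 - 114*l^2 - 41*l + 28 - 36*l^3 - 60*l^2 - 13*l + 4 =-36*l^3 - 174*l^2 - 84*l + 144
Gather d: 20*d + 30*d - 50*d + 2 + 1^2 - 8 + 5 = 0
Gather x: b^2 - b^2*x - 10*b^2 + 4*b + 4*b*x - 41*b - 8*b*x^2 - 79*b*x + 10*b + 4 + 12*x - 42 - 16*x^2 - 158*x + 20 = -9*b^2 - 27*b + x^2*(-8*b - 16) + x*(-b^2 - 75*b - 146) - 18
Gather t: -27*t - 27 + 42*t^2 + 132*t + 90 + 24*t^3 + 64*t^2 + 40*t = 24*t^3 + 106*t^2 + 145*t + 63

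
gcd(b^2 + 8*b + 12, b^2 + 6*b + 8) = b + 2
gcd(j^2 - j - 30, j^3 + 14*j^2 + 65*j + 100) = j + 5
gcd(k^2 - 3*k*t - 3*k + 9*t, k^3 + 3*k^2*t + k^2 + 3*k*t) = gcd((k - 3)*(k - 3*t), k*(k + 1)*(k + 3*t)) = 1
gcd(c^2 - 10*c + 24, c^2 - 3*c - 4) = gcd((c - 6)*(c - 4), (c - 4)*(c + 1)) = c - 4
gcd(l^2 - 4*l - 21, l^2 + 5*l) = 1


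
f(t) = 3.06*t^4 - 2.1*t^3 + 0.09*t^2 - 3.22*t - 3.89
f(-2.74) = 221.28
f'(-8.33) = -7516.71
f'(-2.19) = -162.39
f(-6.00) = 4438.03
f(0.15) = -4.38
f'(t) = 12.24*t^3 - 6.3*t^2 + 0.18*t - 3.22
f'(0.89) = 0.58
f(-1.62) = 31.57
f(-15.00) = 162064.66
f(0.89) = -6.25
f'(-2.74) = -302.80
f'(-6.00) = -2874.94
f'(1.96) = 65.09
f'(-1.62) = -72.08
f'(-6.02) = -2902.98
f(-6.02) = 4495.81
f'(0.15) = -3.29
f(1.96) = 19.49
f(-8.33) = 15976.35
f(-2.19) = 96.04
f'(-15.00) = -42733.42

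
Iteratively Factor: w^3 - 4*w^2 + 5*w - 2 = (w - 2)*(w^2 - 2*w + 1) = (w - 2)*(w - 1)*(w - 1)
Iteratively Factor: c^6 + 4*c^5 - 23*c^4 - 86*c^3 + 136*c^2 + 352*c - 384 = (c - 1)*(c^5 + 5*c^4 - 18*c^3 - 104*c^2 + 32*c + 384) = (c - 1)*(c + 3)*(c^4 + 2*c^3 - 24*c^2 - 32*c + 128) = (c - 1)*(c + 3)*(c + 4)*(c^3 - 2*c^2 - 16*c + 32) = (c - 4)*(c - 1)*(c + 3)*(c + 4)*(c^2 + 2*c - 8) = (c - 4)*(c - 1)*(c + 3)*(c + 4)^2*(c - 2)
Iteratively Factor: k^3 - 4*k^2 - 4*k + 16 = (k + 2)*(k^2 - 6*k + 8) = (k - 4)*(k + 2)*(k - 2)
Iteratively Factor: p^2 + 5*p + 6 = (p + 2)*(p + 3)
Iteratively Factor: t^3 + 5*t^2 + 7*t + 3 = (t + 1)*(t^2 + 4*t + 3) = (t + 1)^2*(t + 3)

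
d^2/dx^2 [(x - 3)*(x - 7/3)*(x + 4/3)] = 6*x - 8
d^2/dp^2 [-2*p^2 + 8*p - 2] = -4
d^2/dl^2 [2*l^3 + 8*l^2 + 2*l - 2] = 12*l + 16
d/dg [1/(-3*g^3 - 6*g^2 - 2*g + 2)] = (9*g^2 + 12*g + 2)/(3*g^3 + 6*g^2 + 2*g - 2)^2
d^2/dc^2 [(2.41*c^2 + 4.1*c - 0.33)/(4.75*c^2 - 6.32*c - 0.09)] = (-5.6843418860808e-14*c^4 + 329.7089*c^3 - 38.4921000000001*c^2 + 69.9561*c - 31.269252)/(107.171875*c^6 - 427.785*c^5 + 563.087325*c^4 - 236.225168*c^3 - 10.669023*c^2 - 0.153576*c - 0.000729)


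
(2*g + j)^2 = 4*g^2 + 4*g*j + j^2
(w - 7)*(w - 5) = w^2 - 12*w + 35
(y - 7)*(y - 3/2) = y^2 - 17*y/2 + 21/2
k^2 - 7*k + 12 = (k - 4)*(k - 3)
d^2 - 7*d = d*(d - 7)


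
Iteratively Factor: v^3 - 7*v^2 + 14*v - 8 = (v - 1)*(v^2 - 6*v + 8) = (v - 4)*(v - 1)*(v - 2)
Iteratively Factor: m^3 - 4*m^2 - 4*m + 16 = (m - 4)*(m^2 - 4) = (m - 4)*(m + 2)*(m - 2)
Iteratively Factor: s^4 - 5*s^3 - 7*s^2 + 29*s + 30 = (s - 5)*(s^3 - 7*s - 6) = (s - 5)*(s + 2)*(s^2 - 2*s - 3) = (s - 5)*(s + 1)*(s + 2)*(s - 3)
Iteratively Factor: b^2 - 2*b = (b)*(b - 2)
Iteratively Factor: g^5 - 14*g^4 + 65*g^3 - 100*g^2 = (g)*(g^4 - 14*g^3 + 65*g^2 - 100*g) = g^2*(g^3 - 14*g^2 + 65*g - 100) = g^2*(g - 5)*(g^2 - 9*g + 20) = g^2*(g - 5)^2*(g - 4)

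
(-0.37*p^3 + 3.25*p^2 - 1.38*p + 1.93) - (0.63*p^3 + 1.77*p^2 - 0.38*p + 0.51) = -1.0*p^3 + 1.48*p^2 - 1.0*p + 1.42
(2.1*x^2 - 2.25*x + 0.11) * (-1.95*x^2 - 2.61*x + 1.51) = -4.095*x^4 - 1.0935*x^3 + 8.829*x^2 - 3.6846*x + 0.1661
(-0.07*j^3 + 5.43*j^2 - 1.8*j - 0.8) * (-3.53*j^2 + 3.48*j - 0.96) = 0.2471*j^5 - 19.4115*j^4 + 25.3176*j^3 - 8.6528*j^2 - 1.056*j + 0.768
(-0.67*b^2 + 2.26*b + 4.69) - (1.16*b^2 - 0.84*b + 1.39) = -1.83*b^2 + 3.1*b + 3.3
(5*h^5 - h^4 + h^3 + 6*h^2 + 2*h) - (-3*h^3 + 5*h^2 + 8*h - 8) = 5*h^5 - h^4 + 4*h^3 + h^2 - 6*h + 8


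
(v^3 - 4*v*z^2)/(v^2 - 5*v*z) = (v^2 - 4*z^2)/(v - 5*z)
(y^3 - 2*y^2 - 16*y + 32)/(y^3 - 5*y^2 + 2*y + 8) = (y + 4)/(y + 1)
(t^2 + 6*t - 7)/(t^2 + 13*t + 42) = (t - 1)/(t + 6)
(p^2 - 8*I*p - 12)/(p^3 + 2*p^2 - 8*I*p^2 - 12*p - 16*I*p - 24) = 1/(p + 2)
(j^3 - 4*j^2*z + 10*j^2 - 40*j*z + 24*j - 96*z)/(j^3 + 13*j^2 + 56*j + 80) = (j^2 - 4*j*z + 6*j - 24*z)/(j^2 + 9*j + 20)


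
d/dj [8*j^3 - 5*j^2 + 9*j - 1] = 24*j^2 - 10*j + 9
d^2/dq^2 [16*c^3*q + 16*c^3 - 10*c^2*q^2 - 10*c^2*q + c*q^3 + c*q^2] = 2*c*(-10*c + 3*q + 1)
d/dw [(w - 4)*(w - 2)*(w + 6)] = 3*w^2 - 28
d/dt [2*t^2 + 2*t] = 4*t + 2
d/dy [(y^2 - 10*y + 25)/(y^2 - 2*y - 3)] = 8*(y^2 - 7*y + 10)/(y^4 - 4*y^3 - 2*y^2 + 12*y + 9)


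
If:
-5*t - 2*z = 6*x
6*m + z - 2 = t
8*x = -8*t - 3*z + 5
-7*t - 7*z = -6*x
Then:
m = 121/48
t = 45/8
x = -35/16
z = -15/2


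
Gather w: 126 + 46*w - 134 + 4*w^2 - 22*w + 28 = 4*w^2 + 24*w + 20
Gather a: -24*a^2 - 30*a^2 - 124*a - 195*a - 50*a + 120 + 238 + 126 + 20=-54*a^2 - 369*a + 504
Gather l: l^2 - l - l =l^2 - 2*l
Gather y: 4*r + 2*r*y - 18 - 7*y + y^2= 4*r + y^2 + y*(2*r - 7) - 18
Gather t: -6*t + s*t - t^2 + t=-t^2 + t*(s - 5)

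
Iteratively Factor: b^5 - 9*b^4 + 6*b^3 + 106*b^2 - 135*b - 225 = (b - 5)*(b^4 - 4*b^3 - 14*b^2 + 36*b + 45) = (b - 5)^2*(b^3 + b^2 - 9*b - 9) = (b - 5)^2*(b - 3)*(b^2 + 4*b + 3) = (b - 5)^2*(b - 3)*(b + 3)*(b + 1)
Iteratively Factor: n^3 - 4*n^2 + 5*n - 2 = (n - 2)*(n^2 - 2*n + 1) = (n - 2)*(n - 1)*(n - 1)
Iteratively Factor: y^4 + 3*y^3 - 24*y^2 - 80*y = (y)*(y^3 + 3*y^2 - 24*y - 80) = y*(y + 4)*(y^2 - y - 20) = y*(y + 4)^2*(y - 5)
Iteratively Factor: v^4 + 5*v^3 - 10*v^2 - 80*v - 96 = (v + 3)*(v^3 + 2*v^2 - 16*v - 32) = (v + 2)*(v + 3)*(v^2 - 16) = (v - 4)*(v + 2)*(v + 3)*(v + 4)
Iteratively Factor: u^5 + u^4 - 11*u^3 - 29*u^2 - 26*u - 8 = (u + 2)*(u^4 - u^3 - 9*u^2 - 11*u - 4) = (u + 1)*(u + 2)*(u^3 - 2*u^2 - 7*u - 4) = (u - 4)*(u + 1)*(u + 2)*(u^2 + 2*u + 1) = (u - 4)*(u + 1)^2*(u + 2)*(u + 1)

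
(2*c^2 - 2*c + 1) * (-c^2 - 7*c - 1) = -2*c^4 - 12*c^3 + 11*c^2 - 5*c - 1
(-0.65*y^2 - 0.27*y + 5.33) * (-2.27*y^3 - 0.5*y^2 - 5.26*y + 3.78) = 1.4755*y^5 + 0.9379*y^4 - 8.5451*y^3 - 3.7018*y^2 - 29.0564*y + 20.1474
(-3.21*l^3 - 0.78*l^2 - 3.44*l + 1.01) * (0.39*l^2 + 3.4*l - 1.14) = -1.2519*l^5 - 11.2182*l^4 - 0.3342*l^3 - 10.4129*l^2 + 7.3556*l - 1.1514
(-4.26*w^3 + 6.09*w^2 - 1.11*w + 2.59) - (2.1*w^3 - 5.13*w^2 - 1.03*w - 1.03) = -6.36*w^3 + 11.22*w^2 - 0.0800000000000001*w + 3.62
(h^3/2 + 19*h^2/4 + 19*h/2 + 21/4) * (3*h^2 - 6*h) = 3*h^5/2 + 45*h^4/4 - 165*h^2/4 - 63*h/2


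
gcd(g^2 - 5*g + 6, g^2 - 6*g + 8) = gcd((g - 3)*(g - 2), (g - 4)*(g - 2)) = g - 2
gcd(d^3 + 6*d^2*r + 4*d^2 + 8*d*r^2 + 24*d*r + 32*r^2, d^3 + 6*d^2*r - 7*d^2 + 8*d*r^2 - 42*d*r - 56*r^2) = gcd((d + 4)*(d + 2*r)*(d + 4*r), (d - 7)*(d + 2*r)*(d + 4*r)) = d^2 + 6*d*r + 8*r^2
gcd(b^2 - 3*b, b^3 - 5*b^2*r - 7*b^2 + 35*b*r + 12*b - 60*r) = b - 3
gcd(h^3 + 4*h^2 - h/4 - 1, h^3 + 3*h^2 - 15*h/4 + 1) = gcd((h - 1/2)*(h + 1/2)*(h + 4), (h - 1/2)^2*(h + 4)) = h^2 + 7*h/2 - 2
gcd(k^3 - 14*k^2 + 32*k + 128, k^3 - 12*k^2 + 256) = k^2 - 16*k + 64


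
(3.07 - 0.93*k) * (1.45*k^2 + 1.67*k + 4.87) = -1.3485*k^3 + 2.8984*k^2 + 0.597799999999999*k + 14.9509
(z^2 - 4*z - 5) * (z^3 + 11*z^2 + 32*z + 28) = z^5 + 7*z^4 - 17*z^3 - 155*z^2 - 272*z - 140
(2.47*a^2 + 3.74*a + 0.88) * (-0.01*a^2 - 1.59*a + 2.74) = -0.0247*a^4 - 3.9647*a^3 + 0.8124*a^2 + 8.8484*a + 2.4112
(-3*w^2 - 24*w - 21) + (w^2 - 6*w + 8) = -2*w^2 - 30*w - 13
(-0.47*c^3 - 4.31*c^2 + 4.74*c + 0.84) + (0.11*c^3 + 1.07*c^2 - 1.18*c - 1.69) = -0.36*c^3 - 3.24*c^2 + 3.56*c - 0.85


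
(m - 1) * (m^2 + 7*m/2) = m^3 + 5*m^2/2 - 7*m/2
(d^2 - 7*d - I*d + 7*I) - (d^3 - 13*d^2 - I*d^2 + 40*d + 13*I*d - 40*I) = -d^3 + 14*d^2 + I*d^2 - 47*d - 14*I*d + 47*I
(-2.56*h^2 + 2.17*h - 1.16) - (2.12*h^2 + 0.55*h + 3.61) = -4.68*h^2 + 1.62*h - 4.77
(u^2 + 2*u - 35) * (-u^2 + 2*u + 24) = -u^4 + 63*u^2 - 22*u - 840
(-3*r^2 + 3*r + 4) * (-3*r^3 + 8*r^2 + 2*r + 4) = 9*r^5 - 33*r^4 + 6*r^3 + 26*r^2 + 20*r + 16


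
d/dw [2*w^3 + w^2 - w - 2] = 6*w^2 + 2*w - 1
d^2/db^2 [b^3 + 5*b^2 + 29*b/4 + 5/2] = 6*b + 10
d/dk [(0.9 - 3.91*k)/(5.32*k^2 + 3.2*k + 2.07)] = (20.8012*k^2 - 9.576*k - 10.9737)/(28.3024*k^4 + 34.048*k^3 + 32.2648*k^2 + 13.248*k + 4.2849)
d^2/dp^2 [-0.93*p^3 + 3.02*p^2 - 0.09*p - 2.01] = 6.04 - 5.58*p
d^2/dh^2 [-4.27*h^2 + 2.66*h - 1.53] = -8.54000000000000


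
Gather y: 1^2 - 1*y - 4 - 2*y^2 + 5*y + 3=-2*y^2 + 4*y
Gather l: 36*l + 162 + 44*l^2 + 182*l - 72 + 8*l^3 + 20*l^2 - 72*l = 8*l^3 + 64*l^2 + 146*l + 90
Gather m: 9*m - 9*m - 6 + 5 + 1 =0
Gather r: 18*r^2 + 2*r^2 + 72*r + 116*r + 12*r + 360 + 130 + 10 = 20*r^2 + 200*r + 500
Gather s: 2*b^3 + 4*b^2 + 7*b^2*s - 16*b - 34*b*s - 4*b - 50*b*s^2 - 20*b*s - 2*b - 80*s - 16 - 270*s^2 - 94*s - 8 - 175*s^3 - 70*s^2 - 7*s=2*b^3 + 4*b^2 - 22*b - 175*s^3 + s^2*(-50*b - 340) + s*(7*b^2 - 54*b - 181) - 24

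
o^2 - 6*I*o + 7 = (o - 7*I)*(o + I)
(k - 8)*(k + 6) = k^2 - 2*k - 48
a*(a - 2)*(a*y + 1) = a^3*y - 2*a^2*y + a^2 - 2*a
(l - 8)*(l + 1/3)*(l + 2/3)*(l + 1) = l^4 - 6*l^3 - 133*l^2/9 - 86*l/9 - 16/9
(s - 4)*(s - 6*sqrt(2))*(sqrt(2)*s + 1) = sqrt(2)*s^3 - 11*s^2 - 4*sqrt(2)*s^2 - 6*sqrt(2)*s + 44*s + 24*sqrt(2)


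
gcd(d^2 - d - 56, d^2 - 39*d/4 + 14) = d - 8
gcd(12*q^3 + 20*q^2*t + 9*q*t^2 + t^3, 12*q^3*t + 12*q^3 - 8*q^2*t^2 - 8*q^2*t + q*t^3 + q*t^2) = 1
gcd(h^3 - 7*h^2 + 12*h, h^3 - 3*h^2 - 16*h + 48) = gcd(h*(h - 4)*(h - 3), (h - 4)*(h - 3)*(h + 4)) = h^2 - 7*h + 12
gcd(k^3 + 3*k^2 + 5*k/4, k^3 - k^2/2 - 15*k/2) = k^2 + 5*k/2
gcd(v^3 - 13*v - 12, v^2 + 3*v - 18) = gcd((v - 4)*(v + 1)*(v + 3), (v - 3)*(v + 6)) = 1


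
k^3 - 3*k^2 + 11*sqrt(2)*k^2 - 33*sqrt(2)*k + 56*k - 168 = (k - 3)*(k + 4*sqrt(2))*(k + 7*sqrt(2))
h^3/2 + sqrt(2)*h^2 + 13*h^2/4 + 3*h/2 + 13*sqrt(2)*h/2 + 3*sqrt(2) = (h/2 + sqrt(2))*(h + 1/2)*(h + 6)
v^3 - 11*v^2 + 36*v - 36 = (v - 6)*(v - 3)*(v - 2)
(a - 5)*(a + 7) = a^2 + 2*a - 35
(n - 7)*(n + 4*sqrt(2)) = n^2 - 7*n + 4*sqrt(2)*n - 28*sqrt(2)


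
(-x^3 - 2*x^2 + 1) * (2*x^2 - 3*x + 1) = -2*x^5 - x^4 + 5*x^3 - 3*x + 1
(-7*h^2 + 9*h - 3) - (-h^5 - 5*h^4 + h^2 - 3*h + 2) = h^5 + 5*h^4 - 8*h^2 + 12*h - 5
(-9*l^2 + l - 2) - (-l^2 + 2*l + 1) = -8*l^2 - l - 3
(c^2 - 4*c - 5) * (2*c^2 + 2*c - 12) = 2*c^4 - 6*c^3 - 30*c^2 + 38*c + 60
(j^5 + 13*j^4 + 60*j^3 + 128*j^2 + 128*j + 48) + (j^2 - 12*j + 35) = j^5 + 13*j^4 + 60*j^3 + 129*j^2 + 116*j + 83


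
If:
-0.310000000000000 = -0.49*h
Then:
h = 0.63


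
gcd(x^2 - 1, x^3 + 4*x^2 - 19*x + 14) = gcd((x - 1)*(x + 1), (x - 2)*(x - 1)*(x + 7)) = x - 1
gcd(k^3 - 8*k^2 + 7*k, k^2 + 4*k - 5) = k - 1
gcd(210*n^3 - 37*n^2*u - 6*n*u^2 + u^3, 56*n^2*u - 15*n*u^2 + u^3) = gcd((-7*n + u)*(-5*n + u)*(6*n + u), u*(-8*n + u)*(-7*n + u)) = -7*n + u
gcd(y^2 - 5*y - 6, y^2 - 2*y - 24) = y - 6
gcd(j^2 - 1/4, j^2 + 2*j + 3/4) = j + 1/2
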